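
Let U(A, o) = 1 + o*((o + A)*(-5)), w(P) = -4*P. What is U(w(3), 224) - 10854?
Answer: -248293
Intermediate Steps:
U(A, o) = 1 + o*(-5*A - 5*o) (U(A, o) = 1 + o*((A + o)*(-5)) = 1 + o*(-5*A - 5*o))
U(w(3), 224) - 10854 = (1 - 5*224² - 5*(-4*3)*224) - 10854 = (1 - 5*50176 - 5*(-12)*224) - 10854 = (1 - 250880 + 13440) - 10854 = -237439 - 10854 = -248293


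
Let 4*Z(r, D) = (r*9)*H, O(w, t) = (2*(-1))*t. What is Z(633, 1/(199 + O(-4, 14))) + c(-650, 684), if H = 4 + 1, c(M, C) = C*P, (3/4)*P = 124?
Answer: 480837/4 ≈ 1.2021e+5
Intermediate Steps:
P = 496/3 (P = (4/3)*124 = 496/3 ≈ 165.33)
c(M, C) = 496*C/3 (c(M, C) = C*(496/3) = 496*C/3)
O(w, t) = -2*t
H = 5
Z(r, D) = 45*r/4 (Z(r, D) = ((r*9)*5)/4 = ((9*r)*5)/4 = (45*r)/4 = 45*r/4)
Z(633, 1/(199 + O(-4, 14))) + c(-650, 684) = (45/4)*633 + (496/3)*684 = 28485/4 + 113088 = 480837/4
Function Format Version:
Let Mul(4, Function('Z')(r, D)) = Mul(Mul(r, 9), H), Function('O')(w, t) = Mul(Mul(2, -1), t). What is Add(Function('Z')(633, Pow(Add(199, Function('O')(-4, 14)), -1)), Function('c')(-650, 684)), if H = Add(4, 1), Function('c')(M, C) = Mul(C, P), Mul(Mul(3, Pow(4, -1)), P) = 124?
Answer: Rational(480837, 4) ≈ 1.2021e+5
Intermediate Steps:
P = Rational(496, 3) (P = Mul(Rational(4, 3), 124) = Rational(496, 3) ≈ 165.33)
Function('c')(M, C) = Mul(Rational(496, 3), C) (Function('c')(M, C) = Mul(C, Rational(496, 3)) = Mul(Rational(496, 3), C))
Function('O')(w, t) = Mul(-2, t)
H = 5
Function('Z')(r, D) = Mul(Rational(45, 4), r) (Function('Z')(r, D) = Mul(Rational(1, 4), Mul(Mul(r, 9), 5)) = Mul(Rational(1, 4), Mul(Mul(9, r), 5)) = Mul(Rational(1, 4), Mul(45, r)) = Mul(Rational(45, 4), r))
Add(Function('Z')(633, Pow(Add(199, Function('O')(-4, 14)), -1)), Function('c')(-650, 684)) = Add(Mul(Rational(45, 4), 633), Mul(Rational(496, 3), 684)) = Add(Rational(28485, 4), 113088) = Rational(480837, 4)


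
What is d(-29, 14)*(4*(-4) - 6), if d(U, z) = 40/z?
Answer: -440/7 ≈ -62.857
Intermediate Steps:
d(-29, 14)*(4*(-4) - 6) = (40/14)*(4*(-4) - 6) = (40*(1/14))*(-16 - 6) = (20/7)*(-22) = -440/7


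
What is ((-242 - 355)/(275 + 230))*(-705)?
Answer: 84177/101 ≈ 833.44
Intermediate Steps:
((-242 - 355)/(275 + 230))*(-705) = -597/505*(-705) = 84177/101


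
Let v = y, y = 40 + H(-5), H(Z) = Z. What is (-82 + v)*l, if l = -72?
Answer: 3384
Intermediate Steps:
y = 35 (y = 40 - 5 = 35)
v = 35
(-82 + v)*l = (-82 + 35)*(-72) = -47*(-72) = 3384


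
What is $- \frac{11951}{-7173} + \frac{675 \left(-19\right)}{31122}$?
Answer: $\frac{1637107}{1305486} \approx 1.254$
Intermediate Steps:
$- \frac{11951}{-7173} + \frac{675 \left(-19\right)}{31122} = \left(-11951\right) \left(- \frac{1}{7173}\right) - \frac{75}{182} = \frac{11951}{7173} - \frac{75}{182} = \frac{1637107}{1305486}$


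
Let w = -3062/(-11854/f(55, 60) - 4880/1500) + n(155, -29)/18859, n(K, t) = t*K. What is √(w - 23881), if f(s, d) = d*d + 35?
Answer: I*√262628641610425811262941/3349339541 ≈ 153.01*I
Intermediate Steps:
n(K, t) = K*t
f(s, d) = 35 + d² (f(s, d) = d² + 35 = 35 + d²)
w = 1573509051220/3349339541 (w = -3062/(-11854/(35 + 60²) - 4880/1500) + (155*(-29))/18859 = -3062/(-11854/(35 + 3600) - 4880*1/1500) - 4495*1/18859 = -3062/(-11854/3635 - 244/75) - 4495/18859 = -3062/(-355198/54525) - 4495/18859 = -3062*(-54525/355198) - 4495/18859 = 83477775/177599 - 4495/18859 = 1573509051220/3349339541 ≈ 469.80)
√(w - 23881) = √(1573509051220/3349339541 - 23881) = √(-78412068527401/3349339541) = I*√262628641610425811262941/3349339541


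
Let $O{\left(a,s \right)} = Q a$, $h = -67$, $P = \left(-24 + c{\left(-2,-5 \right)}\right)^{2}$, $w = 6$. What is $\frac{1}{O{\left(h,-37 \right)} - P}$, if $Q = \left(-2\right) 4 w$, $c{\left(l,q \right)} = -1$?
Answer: $\frac{1}{2591} \approx 0.00038595$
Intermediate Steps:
$P = 625$ ($P = \left(-24 - 1\right)^{2} = \left(-25\right)^{2} = 625$)
$Q = -48$ ($Q = \left(-2\right) 4 \cdot 6 = \left(-8\right) 6 = -48$)
$O{\left(a,s \right)} = - 48 a$
$\frac{1}{O{\left(h,-37 \right)} - P} = \frac{1}{\left(-48\right) \left(-67\right) - 625} = \frac{1}{3216 - 625} = \frac{1}{2591}$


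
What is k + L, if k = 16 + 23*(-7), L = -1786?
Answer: -1931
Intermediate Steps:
k = -145 (k = 16 - 161 = -145)
k + L = -145 - 1786 = -1931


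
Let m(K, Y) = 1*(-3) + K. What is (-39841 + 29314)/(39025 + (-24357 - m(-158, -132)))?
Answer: -3509/4943 ≈ -0.70989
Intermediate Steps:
m(K, Y) = -3 + K
(-39841 + 29314)/(39025 + (-24357 - m(-158, -132))) = (-39841 + 29314)/(39025 + (-24357 - (-3 - 158))) = -10527/(39025 + (-24357 - 1*(-161))) = -10527/(39025 + (-24357 + 161)) = -10527/(39025 - 24196) = -10527/14829 = -10527*1/14829 = -3509/4943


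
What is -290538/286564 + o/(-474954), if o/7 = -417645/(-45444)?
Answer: -24887915241049/24544217489432 ≈ -1.0140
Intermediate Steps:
o = 139215/2164 (o = 7*(-417645/(-45444)) = 7*(-417645*(-1/45444)) = 7*(139215/15148) = 139215/2164 ≈ 64.332)
-290538/286564 + o/(-474954) = -290538/286564 + (139215/2164)/(-474954) = -290538*1/286564 + (139215/2164)*(-1/474954) = -145269/143282 - 46405/342600152 = -24887915241049/24544217489432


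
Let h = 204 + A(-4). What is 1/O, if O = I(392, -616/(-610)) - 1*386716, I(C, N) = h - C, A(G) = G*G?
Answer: -1/386888 ≈ -2.5847e-6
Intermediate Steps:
A(G) = G²
h = 220 (h = 204 + (-4)² = 204 + 16 = 220)
I(C, N) = 220 - C
O = -386888 (O = (220 - 1*392) - 1*386716 = (220 - 392) - 386716 = -172 - 386716 = -386888)
1/O = 1/(-386888) = -1/386888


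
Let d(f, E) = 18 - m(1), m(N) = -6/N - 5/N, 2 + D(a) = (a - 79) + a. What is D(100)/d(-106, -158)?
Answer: 119/29 ≈ 4.1034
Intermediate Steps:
D(a) = -81 + 2*a (D(a) = -2 + ((a - 79) + a) = -2 + ((-79 + a) + a) = -2 + (-79 + 2*a) = -81 + 2*a)
m(N) = -11/N
d(f, E) = 29 (d(f, E) = 18 - (-11)/1 = 18 - (-11) = 18 - 1*(-11) = 18 + 11 = 29)
D(100)/d(-106, -158) = (-81 + 2*100)/29 = (-81 + 200)*(1/29) = 119*(1/29) = 119/29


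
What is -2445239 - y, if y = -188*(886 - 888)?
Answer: -2445615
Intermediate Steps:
y = 376 (y = -188*(-2) = 376)
-2445239 - y = -2445239 - 1*376 = -2445239 - 376 = -2445615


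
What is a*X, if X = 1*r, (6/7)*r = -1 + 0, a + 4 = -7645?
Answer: 53543/6 ≈ 8923.8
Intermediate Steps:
a = -7649 (a = -4 - 7645 = -7649)
r = -7/6 (r = 7*(-1 + 0)/6 = (7/6)*(-1) = -7/6 ≈ -1.1667)
X = -7/6 (X = 1*(-7/6) = -7/6 ≈ -1.1667)
a*X = -7649*(-7/6) = 53543/6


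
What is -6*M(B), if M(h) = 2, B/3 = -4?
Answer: -12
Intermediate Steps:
B = -12 (B = 3*(-4) = -12)
-6*M(B) = -6*2 = -12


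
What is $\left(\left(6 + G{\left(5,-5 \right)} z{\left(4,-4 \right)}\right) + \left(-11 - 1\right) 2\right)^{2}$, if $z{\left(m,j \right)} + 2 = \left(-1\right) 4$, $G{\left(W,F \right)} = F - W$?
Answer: $1764$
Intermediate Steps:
$z{\left(m,j \right)} = -6$ ($z{\left(m,j \right)} = -2 - 4 = -6$)
$\left(\left(6 + G{\left(5,-5 \right)} z{\left(4,-4 \right)}\right) + \left(-11 - 1\right) 2\right)^{2} = \left(\left(6 + \left(-5 - 5\right) \left(-6\right)\right) + \left(-11 - 1\right) 2\right)^{2} = \left(\left(6 + \left(-5 - 5\right) \left(-6\right)\right) - 24\right)^{2} = \left(\left(6 - -60\right) - 24\right)^{2} = \left(\left(6 + 60\right) - 24\right)^{2} = \left(66 - 24\right)^{2} = 42^{2} = 1764$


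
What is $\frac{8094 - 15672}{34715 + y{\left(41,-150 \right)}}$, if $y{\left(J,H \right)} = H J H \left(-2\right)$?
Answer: $\frac{7578}{1810285} \approx 0.0041861$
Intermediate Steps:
$y{\left(J,H \right)} = - 2 J H^{2}$ ($y{\left(J,H \right)} = H H J \left(-2\right) = J H^{2} \left(-2\right) = - 2 J H^{2}$)
$\frac{8094 - 15672}{34715 + y{\left(41,-150 \right)}} = \frac{8094 - 15672}{34715 - 82 \left(-150\right)^{2}} = - \frac{7578}{34715 - 82 \cdot 22500} = - \frac{7578}{34715 - 1845000} = - \frac{7578}{-1810285} = \left(-7578\right) \left(- \frac{1}{1810285}\right) = \frac{7578}{1810285}$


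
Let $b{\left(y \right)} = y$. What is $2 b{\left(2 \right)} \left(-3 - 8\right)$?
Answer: $-44$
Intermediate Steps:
$2 b{\left(2 \right)} \left(-3 - 8\right) = 2 \cdot 2 \left(-3 - 8\right) = 4 \left(-3 - 8\right) = 4 \left(-11\right) = -44$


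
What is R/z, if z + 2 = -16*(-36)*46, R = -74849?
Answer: -74849/26494 ≈ -2.8251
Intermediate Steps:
z = 26494 (z = -2 - 16*(-36)*46 = -2 + 576*46 = -2 + 26496 = 26494)
R/z = -74849/26494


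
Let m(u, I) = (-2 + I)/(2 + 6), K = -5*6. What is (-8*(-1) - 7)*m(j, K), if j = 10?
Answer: -4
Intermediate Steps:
K = -30
m(u, I) = -1/4 + I/8 (m(u, I) = (-2 + I)/8 = (-2 + I)*(1/8) = -1/4 + I/8)
(-8*(-1) - 7)*m(j, K) = (-8*(-1) - 7)*(-1/4 + (1/8)*(-30)) = (8 - 7)*(-1/4 - 15/4) = 1*(-4) = -4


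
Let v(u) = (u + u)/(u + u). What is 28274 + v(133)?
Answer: 28275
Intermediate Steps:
v(u) = 1 (v(u) = (2*u)/((2*u)) = (2*u)*(1/(2*u)) = 1)
28274 + v(133) = 28274 + 1 = 28275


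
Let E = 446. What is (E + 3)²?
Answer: 201601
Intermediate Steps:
(E + 3)² = (446 + 3)² = 449² = 201601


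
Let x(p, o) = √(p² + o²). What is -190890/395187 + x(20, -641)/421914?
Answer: -63630/131729 + √411281/421914 ≈ -0.48152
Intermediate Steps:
x(p, o) = √(o² + p²)
-190890/395187 + x(20, -641)/421914 = -190890/395187 + √((-641)² + 20²)/421914 = -190890*1/395187 + √(410881 + 400)*(1/421914) = -63630/131729 + √411281*(1/421914) = -63630/131729 + √411281/421914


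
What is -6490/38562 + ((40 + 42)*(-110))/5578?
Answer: -96007615/53774709 ≈ -1.7854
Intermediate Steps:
-6490/38562 + ((40 + 42)*(-110))/5578 = -6490*1/38562 + (82*(-110))*(1/5578) = -3245/19281 - 9020*1/5578 = -3245/19281 - 4510/2789 = -96007615/53774709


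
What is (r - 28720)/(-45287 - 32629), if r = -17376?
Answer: 268/453 ≈ 0.59161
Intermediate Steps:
(r - 28720)/(-45287 - 32629) = (-17376 - 28720)/(-45287 - 32629) = -46096/(-77916) = -46096*(-1/77916) = 268/453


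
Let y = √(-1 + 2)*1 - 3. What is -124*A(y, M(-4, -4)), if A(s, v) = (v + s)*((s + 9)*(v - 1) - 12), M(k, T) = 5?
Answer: -5952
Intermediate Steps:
y = -2 (y = √1*1 - 3 = 1*1 - 3 = 1 - 3 = -2)
A(s, v) = (-12 + (-1 + v)*(9 + s))*(s + v) (A(s, v) = (s + v)*((9 + s)*(-1 + v) - 12) = (s + v)*((-1 + v)*(9 + s) - 12) = (s + v)*(-12 + (-1 + v)*(9 + s)) = (-12 + (-1 + v)*(9 + s))*(s + v))
-124*A(y, M(-4, -4)) = -124*(-1*(-2)² - 21*(-2) - 21*5 + 9*5² - 2*5² + 5*(-2)² + 8*(-2)*5) = -124*(-1*4 + 42 - 105 + 9*25 - 2*25 + 5*4 - 80) = -124*(-4 + 42 - 105 + 225 - 50 + 20 - 80) = -124*48 = -5952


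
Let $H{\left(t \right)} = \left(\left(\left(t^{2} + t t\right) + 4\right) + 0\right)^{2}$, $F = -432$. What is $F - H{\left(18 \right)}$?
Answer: $-425536$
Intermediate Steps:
$H{\left(t \right)} = \left(4 + 2 t^{2}\right)^{2}$ ($H{\left(t \right)} = \left(\left(\left(t^{2} + t^{2}\right) + 4\right) + 0\right)^{2} = \left(\left(2 t^{2} + 4\right) + 0\right)^{2} = \left(\left(4 + 2 t^{2}\right) + 0\right)^{2} = \left(4 + 2 t^{2}\right)^{2}$)
$F - H{\left(18 \right)} = -432 - 4 \left(2 + 18^{2}\right)^{2} = -432 - 4 \left(2 + 324\right)^{2} = -432 - 4 \cdot 326^{2} = -432 - 4 \cdot 106276 = -432 - 425104 = -425536$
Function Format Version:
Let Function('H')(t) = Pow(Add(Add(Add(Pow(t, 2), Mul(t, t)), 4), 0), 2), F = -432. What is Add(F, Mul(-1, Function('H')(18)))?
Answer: -425536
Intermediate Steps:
Function('H')(t) = Pow(Add(4, Mul(2, Pow(t, 2))), 2) (Function('H')(t) = Pow(Add(Add(Add(Pow(t, 2), Pow(t, 2)), 4), 0), 2) = Pow(Add(Add(Mul(2, Pow(t, 2)), 4), 0), 2) = Pow(Add(Add(4, Mul(2, Pow(t, 2))), 0), 2) = Pow(Add(4, Mul(2, Pow(t, 2))), 2))
Add(F, Mul(-1, Function('H')(18))) = Add(-432, Mul(-1, Mul(4, Pow(Add(2, Pow(18, 2)), 2)))) = Add(-432, Mul(-1, Mul(4, Pow(Add(2, 324), 2)))) = Add(-432, Mul(-1, Mul(4, Pow(326, 2)))) = Add(-432, Mul(-1, Mul(4, 106276))) = Add(-432, Mul(-1, 425104)) = Add(-432, -425104) = -425536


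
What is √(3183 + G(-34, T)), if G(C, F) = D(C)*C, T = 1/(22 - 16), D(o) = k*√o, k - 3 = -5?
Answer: √(3183 + 68*I*√34) ≈ 56.527 + 3.5072*I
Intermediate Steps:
k = -2 (k = 3 - 5 = -2)
D(o) = -2*√o
T = ⅙ (T = 1/6 = ⅙ ≈ 0.16667)
G(C, F) = -2*C^(3/2) (G(C, F) = (-2*√C)*C = -2*C^(3/2))
√(3183 + G(-34, T)) = √(3183 - (-68)*I*√34) = √(3183 + 68*I*√34)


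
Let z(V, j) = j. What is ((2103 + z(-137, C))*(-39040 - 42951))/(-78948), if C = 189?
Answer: 921193/387 ≈ 2380.3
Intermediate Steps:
((2103 + z(-137, C))*(-39040 - 42951))/(-78948) = ((2103 + 189)*(-39040 - 42951))/(-78948) = (2292*(-81991))*(-1/78948) = -187923372*(-1/78948) = 921193/387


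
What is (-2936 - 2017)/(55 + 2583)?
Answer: -4953/2638 ≈ -1.8776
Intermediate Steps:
(-2936 - 2017)/(55 + 2583) = -4953/2638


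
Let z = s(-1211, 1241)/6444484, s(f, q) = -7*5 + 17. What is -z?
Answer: 9/3222242 ≈ 2.7931e-6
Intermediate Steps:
s(f, q) = -18 (s(f, q) = -35 + 17 = -18)
z = -9/3222242 (z = -18/6444484 = -18*1/6444484 = -9/3222242 ≈ -2.7931e-6)
-z = -1*(-9/3222242) = 9/3222242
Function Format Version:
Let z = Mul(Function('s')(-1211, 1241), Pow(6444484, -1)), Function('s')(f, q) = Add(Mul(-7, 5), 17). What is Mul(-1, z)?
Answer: Rational(9, 3222242) ≈ 2.7931e-6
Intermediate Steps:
Function('s')(f, q) = -18 (Function('s')(f, q) = Add(-35, 17) = -18)
z = Rational(-9, 3222242) (z = Mul(-18, Pow(6444484, -1)) = Mul(-18, Rational(1, 6444484)) = Rational(-9, 3222242) ≈ -2.7931e-6)
Mul(-1, z) = Mul(-1, Rational(-9, 3222242)) = Rational(9, 3222242)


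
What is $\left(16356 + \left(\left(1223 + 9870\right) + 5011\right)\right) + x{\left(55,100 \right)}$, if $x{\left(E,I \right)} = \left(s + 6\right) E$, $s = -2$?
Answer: $32680$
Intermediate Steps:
$x{\left(E,I \right)} = 4 E$ ($x{\left(E,I \right)} = \left(-2 + 6\right) E = 4 E$)
$\left(16356 + \left(\left(1223 + 9870\right) + 5011\right)\right) + x{\left(55,100 \right)} = \left(16356 + \left(\left(1223 + 9870\right) + 5011\right)\right) + 4 \cdot 55 = \left(16356 + \left(11093 + 5011\right)\right) + 220 = \left(16356 + 16104\right) + 220 = 32460 + 220 = 32680$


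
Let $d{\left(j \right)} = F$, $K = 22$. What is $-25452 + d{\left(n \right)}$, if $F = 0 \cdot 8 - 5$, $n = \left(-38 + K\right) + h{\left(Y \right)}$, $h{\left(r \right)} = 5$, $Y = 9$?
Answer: $-25457$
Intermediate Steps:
$n = -11$ ($n = \left(-38 + 22\right) + 5 = -16 + 5 = -11$)
$F = -5$ ($F = 0 - 5 = -5$)
$d{\left(j \right)} = -5$
$-25452 + d{\left(n \right)} = -25452 - 5 = -25457$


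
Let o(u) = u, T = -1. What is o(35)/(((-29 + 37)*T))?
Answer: -35/8 ≈ -4.3750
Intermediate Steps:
o(35)/(((-29 + 37)*T)) = 35/(((-29 + 37)*(-1))) = 35/((8*(-1))) = 35/(-8) = 35*(-1/8) = -35/8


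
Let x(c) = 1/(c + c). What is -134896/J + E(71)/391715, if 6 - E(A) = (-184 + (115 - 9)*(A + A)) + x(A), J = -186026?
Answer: 711080150235/1034742279178 ≈ 0.68721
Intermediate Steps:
x(c) = 1/(2*c)
E(A) = 190 - 212*A - 1/(2*A) (E(A) = 6 - ((-184 + (115 - 9)*(A + A)) + 1/(2*A)) = 6 - ((-184 + 106*(2*A)) + 1/(2*A)) = 6 - ((-184 + 212*A) + 1/(2*A)) = 6 - (-184 + 1/(2*A) + 212*A) = 6 + (184 - 212*A - 1/(2*A)) = 190 - 212*A - 1/(2*A))
-134896/J + E(71)/391715 = -134896/(-186026) + (190 - 212*71 - 1/2/71)/391715 = -134896*(-1/186026) + (190 - 15052 - 1/2*1/71)*(1/391715) = 67448/93013 + (190 - 15052 - 1/142)*(1/391715) = 67448/93013 - 2110405/142*1/391715 = 67448/93013 - 422081/11124706 = 711080150235/1034742279178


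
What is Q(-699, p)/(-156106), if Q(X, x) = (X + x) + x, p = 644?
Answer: -589/156106 ≈ -0.0037731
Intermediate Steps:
Q(X, x) = X + 2*x
Q(-699, p)/(-156106) = (-699 + 2*644)/(-156106) = (-699 + 1288)*(-1/156106) = 589*(-1/156106) = -589/156106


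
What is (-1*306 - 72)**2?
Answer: 142884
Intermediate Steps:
(-1*306 - 72)**2 = (-306 - 72)**2 = (-378)**2 = 142884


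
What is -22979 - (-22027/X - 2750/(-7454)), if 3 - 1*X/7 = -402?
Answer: -242718951551/10566045 ≈ -22972.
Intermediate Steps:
X = 2835 (X = 21 - 7*(-402) = 21 + 2814 = 2835)
-22979 - (-22027/X - 2750/(-7454)) = -22979 - (-22027/2835 - 2750/(-7454)) = -22979 - (-22027*1/2835 - 2750*(-1/7454)) = -22979 - (-22027/2835 + 1375/3727) = -22979 - 1*(-78196504/10566045) = -22979 + 78196504/10566045 = -242718951551/10566045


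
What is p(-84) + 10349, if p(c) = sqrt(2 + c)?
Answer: 10349 + I*sqrt(82) ≈ 10349.0 + 9.0554*I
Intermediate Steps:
p(-84) + 10349 = sqrt(2 - 84) + 10349 = sqrt(-82) + 10349 = I*sqrt(82) + 10349 = 10349 + I*sqrt(82)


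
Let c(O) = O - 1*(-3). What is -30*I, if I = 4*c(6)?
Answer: -1080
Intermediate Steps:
c(O) = 3 + O (c(O) = O + 3 = 3 + O)
I = 36 (I = 4*(3 + 6) = 4*9 = 36)
-30*I = -30*36 = -1080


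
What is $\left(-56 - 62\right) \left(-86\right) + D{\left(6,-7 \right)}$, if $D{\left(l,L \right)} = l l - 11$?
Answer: $10173$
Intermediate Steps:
$D{\left(l,L \right)} = -11 + l^{2}$ ($D{\left(l,L \right)} = l^{2} - 11 = -11 + l^{2}$)
$\left(-56 - 62\right) \left(-86\right) + D{\left(6,-7 \right)} = \left(-56 - 62\right) \left(-86\right) - \left(11 - 6^{2}\right) = \left(-118\right) \left(-86\right) + \left(-11 + 36\right) = 10148 + 25 = 10173$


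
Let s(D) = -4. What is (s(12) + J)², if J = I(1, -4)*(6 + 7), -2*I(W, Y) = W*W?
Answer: 441/4 ≈ 110.25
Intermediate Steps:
I(W, Y) = -W²/2 (I(W, Y) = -W*W/2 = -W²/2)
J = -13/2 (J = (-½*1²)*(6 + 7) = -½*1*13 = -½*13 = -13/2 ≈ -6.5000)
(s(12) + J)² = (-4 - 13/2)² = (-21/2)² = 441/4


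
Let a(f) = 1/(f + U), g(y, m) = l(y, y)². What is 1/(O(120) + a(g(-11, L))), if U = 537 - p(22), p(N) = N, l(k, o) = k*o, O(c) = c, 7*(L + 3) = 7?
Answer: 15156/1818721 ≈ 0.0083333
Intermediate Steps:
L = -2 (L = -3 + (⅐)*7 = -3 + 1 = -2)
U = 515 (U = 537 - 1*22 = 537 - 22 = 515)
g(y, m) = y⁴ (g(y, m) = (y*y)² = (y²)² = y⁴)
a(f) = 1/(515 + f) (a(f) = 1/(f + 515) = 1/(515 + f))
1/(O(120) + a(g(-11, L))) = 1/(120 + 1/(515 + (-11)⁴)) = 1/(120 + 1/(515 + 14641)) = 1/(120 + 1/15156) = 1/(1818721/15156) = 15156/1818721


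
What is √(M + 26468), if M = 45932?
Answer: 20*√181 ≈ 269.07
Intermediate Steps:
√(M + 26468) = √(45932 + 26468) = √72400 = 20*√181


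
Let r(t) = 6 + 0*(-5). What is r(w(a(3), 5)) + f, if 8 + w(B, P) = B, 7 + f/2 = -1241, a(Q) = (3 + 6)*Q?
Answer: -2490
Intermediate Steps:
a(Q) = 9*Q
f = -2496 (f = -14 + 2*(-1241) = -14 - 2482 = -2496)
w(B, P) = -8 + B
r(t) = 6 (r(t) = 6 + 0 = 6)
r(w(a(3), 5)) + f = 6 - 2496 = -2490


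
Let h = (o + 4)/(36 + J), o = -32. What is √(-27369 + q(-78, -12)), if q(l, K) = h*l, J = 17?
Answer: I*√76763769/53 ≈ 165.31*I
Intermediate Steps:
h = -28/53 (h = (-32 + 4)/(36 + 17) = -28/53 ≈ -0.52830)
q(l, K) = -28*l/53
√(-27369 + q(-78, -12)) = √(-27369 - 28/53*(-78)) = √(-27369 + 2184/53) = √(-1448373/53) = I*√76763769/53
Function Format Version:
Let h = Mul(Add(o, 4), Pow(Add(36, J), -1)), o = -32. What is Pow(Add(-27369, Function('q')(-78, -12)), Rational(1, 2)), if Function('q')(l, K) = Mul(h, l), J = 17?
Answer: Mul(Rational(1, 53), I, Pow(76763769, Rational(1, 2))) ≈ Mul(165.31, I)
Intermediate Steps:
h = Rational(-28, 53) (h = Mul(Add(-32, 4), Pow(Add(36, 17), -1)) = Mul(-28, Pow(53, -1)) = Mul(-28, Rational(1, 53)) = Rational(-28, 53) ≈ -0.52830)
Function('q')(l, K) = Mul(Rational(-28, 53), l)
Pow(Add(-27369, Function('q')(-78, -12)), Rational(1, 2)) = Pow(Add(-27369, Mul(Rational(-28, 53), -78)), Rational(1, 2)) = Pow(Add(-27369, Rational(2184, 53)), Rational(1, 2)) = Pow(Rational(-1448373, 53), Rational(1, 2)) = Mul(Rational(1, 53), I, Pow(76763769, Rational(1, 2)))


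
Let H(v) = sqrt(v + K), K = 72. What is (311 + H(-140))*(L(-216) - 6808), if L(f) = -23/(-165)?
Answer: -349345367/165 - 2246594*I*sqrt(17)/165 ≈ -2.1172e+6 - 56139.0*I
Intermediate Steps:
H(v) = sqrt(72 + v) (H(v) = sqrt(v + 72) = sqrt(72 + v))
L(f) = 23/165 (L(f) = -23*(-1/165) = 23/165)
(311 + H(-140))*(L(-216) - 6808) = (311 + sqrt(72 - 140))*(23/165 - 6808) = (311 + sqrt(-68))*(-1123297/165) = (311 + 2*I*sqrt(17))*(-1123297/165) = -349345367/165 - 2246594*I*sqrt(17)/165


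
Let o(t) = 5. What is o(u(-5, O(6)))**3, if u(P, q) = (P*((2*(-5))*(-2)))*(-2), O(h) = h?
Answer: 125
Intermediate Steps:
u(P, q) = -40*P (u(P, q) = (P*(-10*(-2)))*(-2) = (P*20)*(-2) = (20*P)*(-2) = -40*P)
o(u(-5, O(6)))**3 = 5**3 = 125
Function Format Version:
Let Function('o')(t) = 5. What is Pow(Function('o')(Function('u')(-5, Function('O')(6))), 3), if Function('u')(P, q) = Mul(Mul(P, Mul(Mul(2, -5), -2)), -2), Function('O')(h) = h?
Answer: 125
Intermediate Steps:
Function('u')(P, q) = Mul(-40, P) (Function('u')(P, q) = Mul(Mul(P, Mul(-10, -2)), -2) = Mul(Mul(P, 20), -2) = Mul(Mul(20, P), -2) = Mul(-40, P))
Pow(Function('o')(Function('u')(-5, Function('O')(6))), 3) = Pow(5, 3) = 125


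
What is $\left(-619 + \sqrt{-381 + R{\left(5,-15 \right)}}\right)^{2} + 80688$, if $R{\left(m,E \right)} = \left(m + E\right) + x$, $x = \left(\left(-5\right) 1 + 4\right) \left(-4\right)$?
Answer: $463462 - 3714 i \sqrt{43} \approx 4.6346 \cdot 10^{5} - 24354.0 i$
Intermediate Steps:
$x = 4$ ($x = \left(-5 + 4\right) \left(-4\right) = \left(-1\right) \left(-4\right) = 4$)
$R{\left(m,E \right)} = 4 + E + m$ ($R{\left(m,E \right)} = \left(m + E\right) + 4 = \left(E + m\right) + 4 = 4 + E + m$)
$\left(-619 + \sqrt{-381 + R{\left(5,-15 \right)}}\right)^{2} + 80688 = \left(-619 + \sqrt{-381 + \left(4 - 15 + 5\right)}\right)^{2} + 80688 = \left(-619 + \sqrt{-381 - 6}\right)^{2} + 80688 = \left(-619 + \sqrt{-387}\right)^{2} + 80688 = \left(-619 + 3 i \sqrt{43}\right)^{2} + 80688 = 80688 + \left(-619 + 3 i \sqrt{43}\right)^{2}$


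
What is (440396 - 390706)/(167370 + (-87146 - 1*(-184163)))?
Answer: 49690/264387 ≈ 0.18794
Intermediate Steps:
(440396 - 390706)/(167370 + (-87146 - 1*(-184163))) = 49690/(167370 + (-87146 + 184163)) = 49690/(167370 + 97017) = 49690/264387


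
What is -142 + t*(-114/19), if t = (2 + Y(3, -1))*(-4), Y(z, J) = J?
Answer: -118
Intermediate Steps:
t = -4 (t = (2 - 1)*(-4) = 1*(-4) = -4)
-142 + t*(-114/19) = -142 - (-456)/19 = -142 - 4*(-6) = -142 + 24 = -118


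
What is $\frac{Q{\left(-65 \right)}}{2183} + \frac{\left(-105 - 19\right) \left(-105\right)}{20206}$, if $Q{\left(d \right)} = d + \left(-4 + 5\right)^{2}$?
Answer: $\frac{13564738}{22054849} \approx 0.61505$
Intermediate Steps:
$Q{\left(d \right)} = 1 + d$ ($Q{\left(d \right)} = d + 1^{2} = d + 1 = 1 + d$)
$\frac{Q{\left(-65 \right)}}{2183} + \frac{\left(-105 - 19\right) \left(-105\right)}{20206} = \frac{1 - 65}{2183} + \frac{\left(-105 - 19\right) \left(-105\right)}{20206} = \left(-64\right) \frac{1}{2183} + \left(-124\right) \left(-105\right) \frac{1}{20206} = - \frac{64}{2183} + 13020 \cdot \frac{1}{20206} = - \frac{64}{2183} + \frac{6510}{10103} = \frac{13564738}{22054849}$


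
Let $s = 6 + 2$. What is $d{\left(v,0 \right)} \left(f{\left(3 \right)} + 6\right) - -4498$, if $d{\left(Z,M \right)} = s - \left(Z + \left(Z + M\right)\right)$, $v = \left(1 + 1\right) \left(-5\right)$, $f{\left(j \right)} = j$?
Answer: $4750$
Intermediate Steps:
$v = -10$ ($v = 2 \left(-5\right) = -10$)
$s = 8$
$d{\left(Z,M \right)} = 8 - M - 2 Z$ ($d{\left(Z,M \right)} = 8 - \left(Z + \left(Z + M\right)\right) = 8 - \left(Z + \left(M + Z\right)\right) = 8 - \left(M + 2 Z\right) = 8 - M - 2 Z$)
$d{\left(v,0 \right)} \left(f{\left(3 \right)} + 6\right) - -4498 = \left(8 - 0 - -20\right) \left(3 + 6\right) - -4498 = \left(8 + 0 + 20\right) 9 + 4498 = 28 \cdot 9 + 4498 = 252 + 4498 = 4750$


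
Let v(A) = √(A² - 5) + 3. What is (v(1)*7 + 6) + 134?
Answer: 161 + 14*I ≈ 161.0 + 14.0*I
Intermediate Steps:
v(A) = 3 + √(-5 + A²) (v(A) = √(-5 + A²) + 3 = 3 + √(-5 + A²))
(v(1)*7 + 6) + 134 = ((3 + √(-5 + 1²))*7 + 6) + 134 = ((3 + √(-5 + 1))*7 + 6) + 134 = ((3 + √(-4))*7 + 6) + 134 = ((3 + 2*I)*7 + 6) + 134 = ((21 + 14*I) + 6) + 134 = (27 + 14*I) + 134 = 161 + 14*I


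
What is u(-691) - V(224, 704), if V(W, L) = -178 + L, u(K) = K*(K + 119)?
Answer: 394726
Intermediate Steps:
u(K) = K*(119 + K)
u(-691) - V(224, 704) = -691*(119 - 691) - (-178 + 704) = -691*(-572) - 1*526 = 395252 - 526 = 394726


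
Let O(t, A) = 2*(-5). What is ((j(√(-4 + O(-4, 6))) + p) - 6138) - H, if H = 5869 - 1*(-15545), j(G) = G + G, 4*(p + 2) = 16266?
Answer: -46975/2 + 2*I*√14 ≈ -23488.0 + 7.4833*I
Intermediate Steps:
O(t, A) = -10
p = 8129/2 (p = -2 + (¼)*16266 = -2 + 8133/2 = 8129/2 ≈ 4064.5)
j(G) = 2*G
H = 21414 (H = 5869 + 15545 = 21414)
((j(√(-4 + O(-4, 6))) + p) - 6138) - H = ((2*√(-4 - 10) + 8129/2) - 6138) - 1*21414 = ((2*√(-14) + 8129/2) - 6138) - 21414 = ((2*(I*√14) + 8129/2) - 6138) - 21414 = ((2*I*√14 + 8129/2) - 6138) - 21414 = ((8129/2 + 2*I*√14) - 6138) - 21414 = (-4147/2 + 2*I*√14) - 21414 = -46975/2 + 2*I*√14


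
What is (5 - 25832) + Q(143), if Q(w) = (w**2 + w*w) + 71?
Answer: 15142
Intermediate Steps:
Q(w) = 71 + 2*w**2 (Q(w) = (w**2 + w**2) + 71 = 2*w**2 + 71 = 71 + 2*w**2)
(5 - 25832) + Q(143) = (5 - 25832) + (71 + 2*143**2) = -25827 + (71 + 2*20449) = -25827 + (71 + 40898) = -25827 + 40969 = 15142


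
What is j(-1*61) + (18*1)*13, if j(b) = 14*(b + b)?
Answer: -1474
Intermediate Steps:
j(b) = 28*b (j(b) = 14*(2*b) = 28*b)
j(-1*61) + (18*1)*13 = 28*(-1*61) + (18*1)*13 = 28*(-61) + 18*13 = -1708 + 234 = -1474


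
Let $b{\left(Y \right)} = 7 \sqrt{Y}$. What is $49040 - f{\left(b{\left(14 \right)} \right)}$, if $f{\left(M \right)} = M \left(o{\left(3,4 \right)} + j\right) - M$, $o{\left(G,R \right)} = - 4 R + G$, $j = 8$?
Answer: $49040 + 42 \sqrt{14} \approx 49197.0$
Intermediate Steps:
$o{\left(G,R \right)} = G - 4 R$
$f{\left(M \right)} = - 6 M$ ($f{\left(M \right)} = M \left(\left(3 - 16\right) + 8\right) - M = M \left(-13 + 8\right) - M = M \left(-5\right) - M = - 5 M - M = - 6 M$)
$49040 - f{\left(b{\left(14 \right)} \right)} = 49040 - - 6 \cdot 7 \sqrt{14} = 49040 - - 42 \sqrt{14} = 49040 + 42 \sqrt{14}$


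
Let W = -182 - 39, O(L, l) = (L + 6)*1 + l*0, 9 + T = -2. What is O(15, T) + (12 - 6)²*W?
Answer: -7935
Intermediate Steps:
T = -11 (T = -9 - 2 = -11)
O(L, l) = 6 + L (O(L, l) = (6 + L)*1 + 0 = (6 + L) + 0 = 6 + L)
W = -221
O(15, T) + (12 - 6)²*W = (6 + 15) + (12 - 6)²*(-221) = 21 + 6²*(-221) = 21 + 36*(-221) = 21 - 7956 = -7935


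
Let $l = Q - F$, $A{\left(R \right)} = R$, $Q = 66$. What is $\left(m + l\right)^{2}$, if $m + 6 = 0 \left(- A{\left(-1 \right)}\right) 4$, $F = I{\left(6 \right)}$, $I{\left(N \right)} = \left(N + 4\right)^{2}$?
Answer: $1600$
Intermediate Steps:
$I{\left(N \right)} = \left(4 + N\right)^{2}$
$F = 100$ ($F = \left(4 + 6\right)^{2} = 10^{2} = 100$)
$m = -6$ ($m = -6 + 0 \left(\left(-1\right) \left(-1\right)\right) 4 = -6 + 0 \cdot 1 \cdot 4 = -6 + 0 \cdot 4 = -6 + 0 = -6$)
$l = -34$ ($l = 66 - 100 = -34$)
$\left(m + l\right)^{2} = \left(-6 - 34\right)^{2} = \left(-40\right)^{2} = 1600$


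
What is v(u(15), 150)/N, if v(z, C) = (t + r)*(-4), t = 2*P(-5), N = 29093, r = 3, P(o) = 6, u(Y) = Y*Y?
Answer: -60/29093 ≈ -0.0020624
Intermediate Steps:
u(Y) = Y²
t = 12 (t = 2*6 = 12)
v(z, C) = -60 (v(z, C) = (12 + 3)*(-4) = 15*(-4) = -60)
v(u(15), 150)/N = -60/29093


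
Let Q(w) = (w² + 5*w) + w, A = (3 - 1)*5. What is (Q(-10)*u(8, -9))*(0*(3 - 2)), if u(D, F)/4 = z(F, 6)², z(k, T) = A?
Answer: 0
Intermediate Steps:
A = 10 (A = 2*5 = 10)
z(k, T) = 10
u(D, F) = 400 (u(D, F) = 4*10² = 4*100 = 400)
Q(w) = w² + 6*w
(Q(-10)*u(8, -9))*(0*(3 - 2)) = (-10*(6 - 10)*400)*(0*(3 - 2)) = (-10*(-4)*400)*(0*1) = (40*400)*0 = 16000*0 = 0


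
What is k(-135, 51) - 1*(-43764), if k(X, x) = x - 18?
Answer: 43797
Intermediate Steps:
k(X, x) = -18 + x
k(-135, 51) - 1*(-43764) = (-18 + 51) - 1*(-43764) = 33 + 43764 = 43797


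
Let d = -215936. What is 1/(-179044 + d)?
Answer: -1/394980 ≈ -2.5318e-6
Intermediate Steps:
1/(-179044 + d) = 1/(-179044 - 215936) = 1/(-394980) = -1/394980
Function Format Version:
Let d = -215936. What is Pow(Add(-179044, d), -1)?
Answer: Rational(-1, 394980) ≈ -2.5318e-6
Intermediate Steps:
Pow(Add(-179044, d), -1) = Pow(Add(-179044, -215936), -1) = Pow(-394980, -1) = Rational(-1, 394980)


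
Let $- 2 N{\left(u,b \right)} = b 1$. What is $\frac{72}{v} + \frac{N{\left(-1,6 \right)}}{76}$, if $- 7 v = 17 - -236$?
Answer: $- \frac{39063}{19228} \approx -2.0316$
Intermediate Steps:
$N{\left(u,b \right)} = - \frac{b}{2}$ ($N{\left(u,b \right)} = - \frac{b 1}{2} = - \frac{b}{2}$)
$v = - \frac{253}{7}$ ($v = - \frac{17 - -236}{7} = - \frac{17 + 236}{7} = \left(- \frac{1}{7}\right) 253 = - \frac{253}{7} \approx -36.143$)
$\frac{72}{v} + \frac{N{\left(-1,6 \right)}}{76} = \frac{72}{- \frac{253}{7}} + \frac{\left(- \frac{1}{2}\right) 6}{76} = 72 \left(- \frac{7}{253}\right) - \frac{3}{76} = - \frac{504}{253} - \frac{3}{76} = - \frac{39063}{19228}$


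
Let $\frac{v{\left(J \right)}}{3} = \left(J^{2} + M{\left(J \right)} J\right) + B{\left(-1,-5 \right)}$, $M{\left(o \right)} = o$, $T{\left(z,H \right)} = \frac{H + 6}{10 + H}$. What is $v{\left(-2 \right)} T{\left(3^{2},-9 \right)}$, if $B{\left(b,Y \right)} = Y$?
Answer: $-27$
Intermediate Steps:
$T{\left(z,H \right)} = \frac{6 + H}{10 + H}$
$v{\left(J \right)} = -15 + 6 J^{2}$ ($v{\left(J \right)} = 3 \left(\left(J^{2} + J J\right) - 5\right) = 3 \left(\left(J^{2} + J^{2}\right) - 5\right) = 3 \left(2 J^{2} - 5\right) = 3 \left(-5 + 2 J^{2}\right) = -15 + 6 J^{2}$)
$v{\left(-2 \right)} T{\left(3^{2},-9 \right)} = \left(-15 + 6 \left(-2\right)^{2}\right) \frac{6 - 9}{10 - 9} = \left(-15 + 6 \cdot 4\right) 1^{-1} \left(-3\right) = \left(-15 + 24\right) 1 \left(-3\right) = 9 \left(-3\right) = -27$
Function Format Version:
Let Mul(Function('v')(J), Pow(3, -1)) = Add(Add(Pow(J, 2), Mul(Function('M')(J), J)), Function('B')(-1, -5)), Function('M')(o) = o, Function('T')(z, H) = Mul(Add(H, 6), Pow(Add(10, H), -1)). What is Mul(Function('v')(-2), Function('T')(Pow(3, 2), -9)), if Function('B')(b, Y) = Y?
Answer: -27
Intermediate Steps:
Function('T')(z, H) = Mul(Pow(Add(10, H), -1), Add(6, H)) (Function('T')(z, H) = Mul(Add(6, H), Pow(Add(10, H), -1)) = Mul(Pow(Add(10, H), -1), Add(6, H)))
Function('v')(J) = Add(-15, Mul(6, Pow(J, 2))) (Function('v')(J) = Mul(3, Add(Add(Pow(J, 2), Mul(J, J)), -5)) = Mul(3, Add(Add(Pow(J, 2), Pow(J, 2)), -5)) = Mul(3, Add(Mul(2, Pow(J, 2)), -5)) = Mul(3, Add(-5, Mul(2, Pow(J, 2)))) = Add(-15, Mul(6, Pow(J, 2))))
Mul(Function('v')(-2), Function('T')(Pow(3, 2), -9)) = Mul(Add(-15, Mul(6, Pow(-2, 2))), Mul(Pow(Add(10, -9), -1), Add(6, -9))) = Mul(Add(-15, Mul(6, 4)), Mul(Pow(1, -1), -3)) = Mul(Add(-15, 24), Mul(1, -3)) = Mul(9, -3) = -27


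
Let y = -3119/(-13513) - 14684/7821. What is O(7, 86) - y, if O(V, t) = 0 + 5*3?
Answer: 1759308788/105685173 ≈ 16.647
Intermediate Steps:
O(V, t) = 15 (O(V, t) = 0 + 15 = 15)
y = -174031193/105685173 (y = -3119*(-1/13513) - 14684*1/7821 = 3119/13513 - 14684/7821 = -174031193/105685173 ≈ -1.6467)
O(7, 86) - y = 15 - 1*(-174031193/105685173) = 15 + 174031193/105685173 = 1759308788/105685173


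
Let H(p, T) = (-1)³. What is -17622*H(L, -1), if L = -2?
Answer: 17622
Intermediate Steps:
H(p, T) = -1
-17622*H(L, -1) = -17622*(-1) = 17622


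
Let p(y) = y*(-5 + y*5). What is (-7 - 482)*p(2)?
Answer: -4890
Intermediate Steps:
p(y) = y*(-5 + 5*y)
(-7 - 482)*p(2) = (-7 - 482)*(5*2*(-1 + 2)) = -2445*2 = -489*10 = -4890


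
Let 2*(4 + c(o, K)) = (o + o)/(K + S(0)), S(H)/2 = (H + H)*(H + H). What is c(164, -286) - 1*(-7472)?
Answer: 1067842/143 ≈ 7467.4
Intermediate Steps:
S(H) = 8*H² (S(H) = 2*((H + H)*(H + H)) = 2*((2*H)*(2*H)) = 2*(4*H²) = 8*H²)
c(o, K) = -4 + o/K (c(o, K) = -4 + ((o + o)/(K + 8*0²))/2 = -4 + ((2*o)/(K + 8*0))/2 = -4 + ((2*o)/(K + 0))/2 = -4 + ((2*o)/K)/2 = -4 + (2*o/K)/2 = -4 + o/K)
c(164, -286) - 1*(-7472) = (-4 + 164/(-286)) - 1*(-7472) = (-4 + 164*(-1/286)) + 7472 = (-4 - 82/143) + 7472 = -654/143 + 7472 = 1067842/143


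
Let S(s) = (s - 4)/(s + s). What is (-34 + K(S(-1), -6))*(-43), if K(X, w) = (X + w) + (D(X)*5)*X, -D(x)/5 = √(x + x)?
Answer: 3225/2 + 5375*√5/2 ≈ 7621.9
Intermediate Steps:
D(x) = -5*√2*√x (D(x) = -5*√(x + x) = -5*√2*√x)
S(s) = (-4 + s)/(2*s) (S(s) = (-4 + s)/((2*s)) = (-4 + s)*(1/(2*s)) = (-4 + s)/(2*s))
K(X, w) = X + w - 25*√2*X^(3/2) (K(X, w) = (X + w) + (-5*√2*√X*5)*X = (X + w) + (-25*√2*√X)*X = (X + w) - 25*√2*X^(3/2) = X + w - 25*√2*X^(3/2))
(-34 + K(S(-1), -6))*(-43) = (-34 + ((½)*(-4 - 1)/(-1) - 6 - 25*√2*((½)*(-4 - 1)/(-1))^(3/2)))*(-43) = (-34 + ((½)*(-1)*(-5) - 6 - 25*√2*((½)*(-1)*(-5))^(3/2)))*(-43) = (-34 + (5/2 - 6 - 25*√2*(5/2)^(3/2)))*(-43) = (-34 + (5/2 - 6 - 25*√2*5*√10/4))*(-43) = (-34 + (5/2 - 6 - 125*√5/2))*(-43) = (-34 + (-7/2 - 125*√5/2))*(-43) = (-75/2 - 125*√5/2)*(-43) = 3225/2 + 5375*√5/2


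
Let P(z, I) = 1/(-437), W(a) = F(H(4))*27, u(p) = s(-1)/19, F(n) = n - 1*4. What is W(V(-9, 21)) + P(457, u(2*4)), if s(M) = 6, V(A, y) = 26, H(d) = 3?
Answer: -11800/437 ≈ -27.002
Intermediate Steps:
F(n) = -4 + n (F(n) = n - 4 = -4 + n)
u(p) = 6/19
W(a) = -27 (W(a) = (-4 + 3)*27 = -1*27 = -27)
P(z, I) = -1/437
W(V(-9, 21)) + P(457, u(2*4)) = -27 - 1/437 = -11800/437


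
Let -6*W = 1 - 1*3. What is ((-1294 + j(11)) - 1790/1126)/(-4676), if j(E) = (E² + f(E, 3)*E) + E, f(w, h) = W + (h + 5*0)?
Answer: 1903373/7897764 ≈ 0.24100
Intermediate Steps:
W = ⅓ (W = -(1 - 1*3)/6 = -(1 - 3)/6 = -⅙*(-2) = ⅓ ≈ 0.33333)
f(w, h) = ⅓ + h (f(w, h) = ⅓ + (h + 5*0) = ⅓ + (h + 0) = ⅓ + h)
j(E) = E² + 13*E/3 (j(E) = (E² + (⅓ + 3)*E) + E = (E² + 10*E/3) + E = E² + 13*E/3)
((-1294 + j(11)) - 1790/1126)/(-4676) = ((-1294 + (⅓)*11*(13 + 3*11)) - 1790/1126)/(-4676) = ((-1294 + (⅓)*11*(13 + 33)) - 1790*1/1126)*(-1/4676) = ((-1294 + (⅓)*11*46) - 895/563)*(-1/4676) = ((-1294 + 506/3) - 895/563)*(-1/4676) = (-3376/3 - 895/563)*(-1/4676) = -1903373/1689*(-1/4676) = 1903373/7897764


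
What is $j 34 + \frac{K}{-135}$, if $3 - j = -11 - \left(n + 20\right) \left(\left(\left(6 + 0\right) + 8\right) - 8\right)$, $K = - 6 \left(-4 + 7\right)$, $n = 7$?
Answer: $\frac{89762}{15} \approx 5984.1$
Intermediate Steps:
$K = -18$ ($K = \left(-6\right) 3 = -18$)
$j = 176$ ($j = 3 - \left(-11 - \left(7 + 20\right) \left(\left(\left(6 + 0\right) + 8\right) - 8\right)\right) = 3 - \left(-11 - 27 \left(\left(6 + 8\right) - 8\right)\right) = 3 - \left(-11 - 27 \left(14 - 8\right)\right) = 3 - \left(-11 - 27 \cdot 6\right) = 3 - \left(-11 - 162\right) = 3 - -173 = 3 + 173 = 176$)
$j 34 + \frac{K}{-135} = 176 \cdot 34 - \frac{18}{-135} = 5984 - - \frac{2}{15} = 5984 + \frac{2}{15} = \frac{89762}{15}$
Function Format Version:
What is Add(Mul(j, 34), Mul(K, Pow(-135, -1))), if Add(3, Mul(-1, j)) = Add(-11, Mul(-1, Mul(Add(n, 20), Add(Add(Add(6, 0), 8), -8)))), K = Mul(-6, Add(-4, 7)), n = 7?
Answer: Rational(89762, 15) ≈ 5984.1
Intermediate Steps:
K = -18 (K = Mul(-6, 3) = -18)
j = 176 (j = Add(3, Mul(-1, Add(-11, Mul(-1, Mul(Add(7, 20), Add(Add(Add(6, 0), 8), -8)))))) = Add(3, Mul(-1, Add(-11, Mul(-1, Mul(27, Add(Add(6, 8), -8)))))) = Add(3, Mul(-1, Add(-11, Mul(-1, Mul(27, Add(14, -8)))))) = Add(3, Mul(-1, Add(-11, Mul(-1, Mul(27, 6))))) = Add(3, Mul(-1, Add(-11, Mul(-1, 162)))) = Add(3, Mul(-1, Add(-11, -162))) = Add(3, Mul(-1, -173)) = Add(3, 173) = 176)
Add(Mul(j, 34), Mul(K, Pow(-135, -1))) = Add(Mul(176, 34), Mul(-18, Pow(-135, -1))) = Add(5984, Mul(-18, Rational(-1, 135))) = Add(5984, Rational(2, 15)) = Rational(89762, 15)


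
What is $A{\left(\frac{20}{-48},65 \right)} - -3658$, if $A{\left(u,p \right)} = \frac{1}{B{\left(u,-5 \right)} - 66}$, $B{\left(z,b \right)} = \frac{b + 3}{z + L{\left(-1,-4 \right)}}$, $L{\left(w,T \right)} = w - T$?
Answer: $\frac{7572029}{2070} \approx 3658.0$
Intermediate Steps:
$B{\left(z,b \right)} = \frac{3 + b}{3 + z}$ ($B{\left(z,b \right)} = \frac{b + 3}{z - -3} = \frac{3 + b}{z + \left(-1 + 4\right)} = \frac{3 + b}{z + 3} = \frac{3 + b}{3 + z}$)
$A{\left(u,p \right)} = \frac{1}{-66 - \frac{2}{3 + u}}$ ($A{\left(u,p \right)} = \frac{1}{\frac{3 - 5}{3 + u} - 66} = \frac{1}{\frac{1}{3 + u} \left(-2\right) - 66} = \frac{1}{- \frac{2}{3 + u} - 66} = \frac{1}{-66 - \frac{2}{3 + u}}$)
$A{\left(\frac{20}{-48},65 \right)} - -3658 = \frac{-3 - \frac{20}{-48}}{2 \left(100 + 33 \frac{20}{-48}\right)} - -3658 = \frac{-3 - 20 \left(- \frac{1}{48}\right)}{2 \left(100 + 33 \cdot 20 \left(- \frac{1}{48}\right)\right)} + 3658 = \frac{-3 - - \frac{5}{12}}{2 \left(100 + 33 \left(- \frac{5}{12}\right)\right)} + 3658 = \frac{-3 + \frac{5}{12}}{2 \left(100 - \frac{55}{4}\right)} + 3658 = \frac{1}{2} \frac{1}{\frac{345}{4}} \left(- \frac{31}{12}\right) + 3658 = \frac{1}{2} \cdot \frac{4}{345} \left(- \frac{31}{12}\right) + 3658 = - \frac{31}{2070} + 3658 = \frac{7572029}{2070}$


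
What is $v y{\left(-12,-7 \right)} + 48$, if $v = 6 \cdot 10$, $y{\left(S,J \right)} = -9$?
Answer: $-492$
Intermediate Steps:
$v = 60$
$v y{\left(-12,-7 \right)} + 48 = 60 \left(-9\right) + 48 = -540 + 48 = -492$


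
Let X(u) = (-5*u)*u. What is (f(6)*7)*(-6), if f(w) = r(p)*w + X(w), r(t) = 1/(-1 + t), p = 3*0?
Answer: 7812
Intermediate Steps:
p = 0
X(u) = -5*u²
f(w) = -w - 5*w² (f(w) = w/(-1 + 0) - 5*w² = w/(-1) - 5*w² = -w - 5*w²)
(f(6)*7)*(-6) = ((6*(-1 - 5*6))*7)*(-6) = ((6*(-1 - 30))*7)*(-6) = ((6*(-31))*7)*(-6) = -186*7*(-6) = -1302*(-6) = 7812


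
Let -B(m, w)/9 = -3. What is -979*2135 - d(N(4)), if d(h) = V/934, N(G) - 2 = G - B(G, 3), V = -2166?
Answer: -976105972/467 ≈ -2.0902e+6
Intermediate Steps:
B(m, w) = 27 (B(m, w) = -9*(-3) = 27)
N(G) = -25 + G (N(G) = 2 + (G - 1*27) = 2 + (G - 27) = 2 + (-27 + G) = -25 + G)
d(h) = -1083/467 (d(h) = -2166/934 = -2166*1/934 = -1083/467)
-979*2135 - d(N(4)) = -979*2135 - 1*(-1083/467) = -2090165 + 1083/467 = -976105972/467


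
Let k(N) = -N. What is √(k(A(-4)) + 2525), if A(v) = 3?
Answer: √2522 ≈ 50.220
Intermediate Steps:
√(k(A(-4)) + 2525) = √(-1*3 + 2525) = √(-3 + 2525) = √2522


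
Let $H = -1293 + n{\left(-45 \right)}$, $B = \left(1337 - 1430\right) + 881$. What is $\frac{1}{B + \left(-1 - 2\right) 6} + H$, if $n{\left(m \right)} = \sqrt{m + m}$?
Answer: $- \frac{995609}{770} + 3 i \sqrt{10} \approx -1293.0 + 9.4868 i$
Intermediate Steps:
$n{\left(m \right)} = \sqrt{2} \sqrt{m}$ ($n{\left(m \right)} = \sqrt{2 m} = \sqrt{2} \sqrt{m}$)
$B = 788$ ($B = -93 + 881 = 788$)
$H = -1293 + 3 i \sqrt{10}$ ($H = -1293 + \sqrt{2} \sqrt{-45} = -1293 + \sqrt{2} \cdot 3 i \sqrt{5} = -1293 + 3 i \sqrt{10} \approx -1293.0 + 9.4868 i$)
$\frac{1}{B + \left(-1 - 2\right) 6} + H = \frac{1}{788 + \left(-1 - 2\right) 6} - \left(1293 - 3 i \sqrt{10}\right) = \frac{1}{788 - 18} - \left(1293 - 3 i \sqrt{10}\right) = \frac{1}{770} - \left(1293 - 3 i \sqrt{10}\right) = - \frac{995609}{770} + 3 i \sqrt{10}$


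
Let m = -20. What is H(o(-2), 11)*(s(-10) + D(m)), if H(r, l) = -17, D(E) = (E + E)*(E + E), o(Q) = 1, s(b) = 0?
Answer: -27200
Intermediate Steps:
D(E) = 4*E**2 (D(E) = (2*E)*(2*E) = 4*E**2)
H(o(-2), 11)*(s(-10) + D(m)) = -17*(0 + 4*(-20)**2) = -17*(0 + 4*400) = -17*(0 + 1600) = -17*1600 = -27200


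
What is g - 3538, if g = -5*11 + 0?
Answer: -3593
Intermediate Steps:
g = -55 (g = -55 + 0 = -55)
g - 3538 = -55 - 3538 = -3593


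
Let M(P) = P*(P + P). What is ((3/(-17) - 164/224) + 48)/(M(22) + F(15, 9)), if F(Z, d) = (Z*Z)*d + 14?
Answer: 44831/2862664 ≈ 0.015661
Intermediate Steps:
F(Z, d) = 14 + d*Z**2 (F(Z, d) = Z**2*d + 14 = d*Z**2 + 14 = 14 + d*Z**2)
M(P) = 2*P**2 (M(P) = P*(2*P) = 2*P**2)
((3/(-17) - 164/224) + 48)/(M(22) + F(15, 9)) = ((3/(-17) - 164/224) + 48)/(2*22**2 + (14 + 9*15**2)) = ((3*(-1/17) - 164*1/224) + 48)/(2*484 + (14 + 9*225)) = ((-3/17 - 41/56) + 48)/(968 + (14 + 2025)) = (-865/952 + 48)/(968 + 2039) = (44831/952)/3007 = (44831/952)*(1/3007) = 44831/2862664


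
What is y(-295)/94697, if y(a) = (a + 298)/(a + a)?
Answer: -3/55871230 ≈ -5.3695e-8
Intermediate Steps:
y(a) = (298 + a)/(2*a) (y(a) = (298 + a)/((2*a)) = (298 + a)*(1/(2*a)) = (298 + a)/(2*a))
y(-295)/94697 = ((½)*(298 - 295)/(-295))/94697 = ((½)*(-1/295)*3)*(1/94697) = -3/590*1/94697 = -3/55871230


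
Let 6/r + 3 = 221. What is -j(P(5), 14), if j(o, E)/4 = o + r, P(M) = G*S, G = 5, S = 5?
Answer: -10912/109 ≈ -100.11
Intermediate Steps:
r = 3/109 (r = 6/(-3 + 221) = 6/218 = 6*(1/218) = 3/109 ≈ 0.027523)
P(M) = 25 (P(M) = 5*5 = 25)
j(o, E) = 12/109 + 4*o (j(o, E) = 4*(o + 3/109) = 4*(3/109 + o) = 12/109 + 4*o)
-j(P(5), 14) = -(12/109 + 4*25) = -(12/109 + 100) = -1*10912/109 = -10912/109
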